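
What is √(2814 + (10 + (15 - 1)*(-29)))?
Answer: √2418 ≈ 49.173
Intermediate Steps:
√(2814 + (10 + (15 - 1)*(-29))) = √(2814 + (10 + 14*(-29))) = √(2814 + (10 - 406)) = √(2814 - 396) = √2418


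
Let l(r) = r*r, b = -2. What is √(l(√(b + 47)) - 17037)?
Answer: 12*I*√118 ≈ 130.35*I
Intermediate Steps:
l(r) = r²
√(l(√(b + 47)) - 17037) = √((√(-2 + 47))² - 17037) = √((√45)² - 17037) = √((3*√5)² - 17037) = √(45 - 17037) = √(-16992) = 12*I*√118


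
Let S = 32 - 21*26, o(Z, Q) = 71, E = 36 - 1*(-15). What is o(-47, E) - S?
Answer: 585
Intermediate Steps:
E = 51 (E = 36 + 15 = 51)
S = -514 (S = 32 - 546 = -514)
o(-47, E) - S = 71 - 1*(-514) = 71 + 514 = 585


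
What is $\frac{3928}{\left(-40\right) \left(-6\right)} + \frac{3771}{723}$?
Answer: $\frac{156041}{7230} \approx 21.582$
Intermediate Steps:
$\frac{3928}{\left(-40\right) \left(-6\right)} + \frac{3771}{723} = \frac{3928}{240} + 3771 \cdot \frac{1}{723} = 3928 \cdot \frac{1}{240} + \frac{1257}{241} = \frac{491}{30} + \frac{1257}{241} = \frac{156041}{7230}$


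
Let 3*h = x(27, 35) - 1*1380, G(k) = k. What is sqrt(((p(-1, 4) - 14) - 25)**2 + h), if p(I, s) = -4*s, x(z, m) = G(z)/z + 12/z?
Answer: 2*sqrt(51951)/9 ≈ 50.651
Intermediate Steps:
x(z, m) = 1 + 12/z (x(z, m) = z/z + 12/z = 1 + 12/z)
h = -12407/27 (h = ((12 + 27)/27 - 1*1380)/3 = ((1/27)*39 - 1380)/3 = (13/9 - 1380)/3 = (1/3)*(-12407/9) = -12407/27 ≈ -459.52)
sqrt(((p(-1, 4) - 14) - 25)**2 + h) = sqrt(((-4*4 - 14) - 25)**2 - 12407/27) = sqrt(((-16 - 14) - 25)**2 - 12407/27) = sqrt((-30 - 25)**2 - 12407/27) = sqrt((-55)**2 - 12407/27) = sqrt(3025 - 12407/27) = sqrt(69268/27) = 2*sqrt(51951)/9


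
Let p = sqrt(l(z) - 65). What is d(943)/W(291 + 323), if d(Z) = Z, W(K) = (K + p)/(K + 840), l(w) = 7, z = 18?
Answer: 420934454/188527 - 685561*I*sqrt(58)/188527 ≈ 2232.8 - 27.694*I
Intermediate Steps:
p = I*sqrt(58) (p = sqrt(7 - 65) = sqrt(-58) = I*sqrt(58) ≈ 7.6158*I)
W(K) = (K + I*sqrt(58))/(840 + K) (W(K) = (K + I*sqrt(58))/(K + 840) = (K + I*sqrt(58))/(840 + K))
d(943)/W(291 + 323) = 943/((((291 + 323) + I*sqrt(58))/(840 + (291 + 323)))) = 943/(((614 + I*sqrt(58))/(840 + 614))) = 943/(((614 + I*sqrt(58))/1454)) = 943/(307/727 + I*sqrt(58)/1454)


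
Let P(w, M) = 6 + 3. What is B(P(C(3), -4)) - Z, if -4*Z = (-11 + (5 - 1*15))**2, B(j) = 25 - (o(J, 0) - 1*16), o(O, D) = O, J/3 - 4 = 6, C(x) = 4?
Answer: 485/4 ≈ 121.25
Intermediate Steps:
J = 30 (J = 12 + 3*6 = 12 + 18 = 30)
P(w, M) = 9
B(j) = 11 (B(j) = 25 - (30 - 1*16) = 25 - (30 - 16) = 25 - 1*14 = 25 - 14 = 11)
Z = -441/4 (Z = -(-11 + (5 - 1*15))**2/4 = -(-11 + (5 - 15))**2/4 = -(-11 - 10)**2/4 = -1/4*(-21)**2 = -1/4*441 = -441/4 ≈ -110.25)
B(P(C(3), -4)) - Z = 11 - 1*(-441/4) = 11 + 441/4 = 485/4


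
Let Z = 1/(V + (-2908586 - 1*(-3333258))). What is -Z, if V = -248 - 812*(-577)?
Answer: -1/892948 ≈ -1.1199e-6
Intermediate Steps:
V = 468276 (V = -248 + 468524 = 468276)
Z = 1/892948 (Z = 1/(468276 + (-2908586 - 1*(-3333258))) = 1/(468276 + (-2908586 + 3333258)) = 1/(468276 + 424672) = 1/892948 ≈ 1.1199e-6)
-Z = -1*1/892948 = -1/892948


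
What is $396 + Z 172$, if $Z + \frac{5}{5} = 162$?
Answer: $28088$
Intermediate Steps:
$Z = 161$ ($Z = -1 + 162 = 161$)
$396 + Z 172 = 396 + 161 \cdot 172 = 396 + 27692 = 28088$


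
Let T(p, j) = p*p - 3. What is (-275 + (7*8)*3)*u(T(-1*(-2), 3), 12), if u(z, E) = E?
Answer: -1284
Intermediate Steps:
T(p, j) = -3 + p² (T(p, j) = p² - 3 = -3 + p²)
(-275 + (7*8)*3)*u(T(-1*(-2), 3), 12) = (-275 + (7*8)*3)*12 = (-275 + 56*3)*12 = (-275 + 168)*12 = -107*12 = -1284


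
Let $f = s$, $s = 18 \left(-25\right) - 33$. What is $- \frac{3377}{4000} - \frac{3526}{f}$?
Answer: $\frac{12472909}{1932000} \approx 6.456$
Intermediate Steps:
$s = -483$ ($s = -450 - 33 = -483$)
$f = -483$
$- \frac{3377}{4000} - \frac{3526}{f} = - \frac{3377}{4000} - \frac{3526}{-483} = \left(-3377\right) \frac{1}{4000} - - \frac{3526}{483} = - \frac{3377}{4000} + \frac{3526}{483} = \frac{12472909}{1932000}$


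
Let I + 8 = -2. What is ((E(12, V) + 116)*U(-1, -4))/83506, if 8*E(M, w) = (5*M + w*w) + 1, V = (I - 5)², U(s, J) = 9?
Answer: 232263/334024 ≈ 0.69535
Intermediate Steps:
I = -10 (I = -8 - 2 = -10)
V = 225 (V = (-10 - 5)² = (-15)² = 225)
E(M, w) = ⅛ + w²/8 + 5*M/8 (E(M, w) = ((5*M + w*w) + 1)/8 = ((5*M + w²) + 1)/8 = ((w² + 5*M) + 1)/8 = (1 + w² + 5*M)/8 = ⅛ + w²/8 + 5*M/8)
((E(12, V) + 116)*U(-1, -4))/83506 = (((⅛ + (⅛)*225² + (5/8)*12) + 116)*9)/83506 = (((⅛ + (⅛)*50625 + 15/2) + 116)*9)*(1/83506) = (((⅛ + 50625/8 + 15/2) + 116)*9)*(1/83506) = ((25343/4 + 116)*9)*(1/83506) = ((25807/4)*9)*(1/83506) = (232263/4)*(1/83506) = 232263/334024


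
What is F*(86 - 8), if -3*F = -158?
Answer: 4108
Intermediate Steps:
F = 158/3 (F = -⅓*(-158) = 158/3 ≈ 52.667)
F*(86 - 8) = 158*(86 - 8)/3 = (158/3)*78 = 4108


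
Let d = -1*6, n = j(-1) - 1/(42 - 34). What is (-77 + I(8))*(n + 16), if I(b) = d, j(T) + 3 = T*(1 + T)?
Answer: -8549/8 ≈ -1068.6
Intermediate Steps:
j(T) = -3 + T*(1 + T)
n = -25/8 (n = (-3 - 1 + (-1)²) - 1/(42 - 34) = (-3 - 1 + 1) - 1/8 = -3 - 1*⅛ = -3 - ⅛ = -25/8 ≈ -3.1250)
d = -6
I(b) = -6
(-77 + I(8))*(n + 16) = (-77 - 6)*(-25/8 + 16) = -83*103/8 = -8549/8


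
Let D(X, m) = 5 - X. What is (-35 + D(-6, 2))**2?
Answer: 576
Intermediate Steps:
(-35 + D(-6, 2))**2 = (-35 + (5 - 1*(-6)))**2 = (-35 + (5 + 6))**2 = (-35 + 11)**2 = (-24)**2 = 576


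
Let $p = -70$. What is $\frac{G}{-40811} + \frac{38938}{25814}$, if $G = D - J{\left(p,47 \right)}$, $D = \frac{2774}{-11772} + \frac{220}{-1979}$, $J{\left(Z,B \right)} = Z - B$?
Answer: $\frac{9237685666588811}{6135763315441338} \approx 1.5055$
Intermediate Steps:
$D = - \frac{4039793}{11648394}$ ($D = 2774 \left(- \frac{1}{11772}\right) + 220 \left(- \frac{1}{1979}\right) = - \frac{1387}{5886} - \frac{220}{1979} = - \frac{4039793}{11648394} \approx -0.34681$)
$G = \frac{1358822305}{11648394}$ ($G = - \frac{4039793}{11648394} - \left(-70 - 47\right) = - \frac{4039793}{11648394} - -117 = - \frac{4039793}{11648394} + 117 = \frac{1358822305}{11648394} \approx 116.65$)
$\frac{G}{-40811} + \frac{38938}{25814} = \frac{1358822305}{11648394 \left(-40811\right)} + \frac{38938}{25814} = \frac{1358822305}{11648394} \left(- \frac{1}{40811}\right) + 38938 \cdot \frac{1}{25814} = - \frac{1358822305}{475382607534} + \frac{19469}{12907} = \frac{9237685666588811}{6135763315441338}$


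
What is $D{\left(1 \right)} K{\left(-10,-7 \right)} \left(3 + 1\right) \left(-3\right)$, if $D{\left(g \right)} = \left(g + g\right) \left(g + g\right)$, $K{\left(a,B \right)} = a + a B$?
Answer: $-2880$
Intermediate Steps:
$K{\left(a,B \right)} = a + B a$
$D{\left(g \right)} = 4 g^{2}$ ($D{\left(g \right)} = 2 g 2 g = 4 g^{2}$)
$D{\left(1 \right)} K{\left(-10,-7 \right)} \left(3 + 1\right) \left(-3\right) = 4 \cdot 1^{2} \left(- 10 \left(1 - 7\right)\right) \left(3 + 1\right) \left(-3\right) = 4 \cdot 1 \left(\left(-10\right) \left(-6\right)\right) 4 \left(-3\right) = 4 \cdot 60 \left(-12\right) = 240 \left(-12\right) = -2880$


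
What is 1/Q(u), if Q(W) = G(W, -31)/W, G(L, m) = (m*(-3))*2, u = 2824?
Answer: 1412/93 ≈ 15.183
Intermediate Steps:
G(L, m) = -6*m (G(L, m) = -3*m*2 = -6*m)
Q(W) = 186/W (Q(W) = (-6*(-31))/W = 186/W)
1/Q(u) = 1/(186/2824) = 1/(186*(1/2824)) = 1/(93/1412) = 1412/93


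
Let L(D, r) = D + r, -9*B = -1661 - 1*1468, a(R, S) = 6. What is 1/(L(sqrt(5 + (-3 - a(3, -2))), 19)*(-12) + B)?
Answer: 1077/134065 + 216*I/134065 ≈ 0.0080334 + 0.0016112*I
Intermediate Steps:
B = 1043/3 (B = -(-1661 - 1*1468)/9 = -(-1661 - 1468)/9 = -1/9*(-3129) = 1043/3 ≈ 347.67)
1/(L(sqrt(5 + (-3 - a(3, -2))), 19)*(-12) + B) = 1/((sqrt(5 + (-3 - 1*6)) + 19)*(-12) + 1043/3) = 1/((sqrt(5 + (-3 - 6)) + 19)*(-12) + 1043/3) = 1/((sqrt(5 - 9) + 19)*(-12) + 1043/3) = 1/((sqrt(-4) + 19)*(-12) + 1043/3) = 1/((2*I + 19)*(-12) + 1043/3) = 1/((19 + 2*I)*(-12) + 1043/3) = 1/((-228 - 24*I) + 1043/3) = 1/(359/3 - 24*I) = 9*(359/3 + 24*I)/134065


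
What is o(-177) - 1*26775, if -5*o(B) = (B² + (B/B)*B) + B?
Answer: -32970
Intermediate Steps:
o(B) = -2*B/5 - B²/5 (o(B) = -((B² + (B/B)*B) + B)/5 = -((B² + 1*B) + B)/5 = -((B² + B) + B)/5 = -((B + B²) + B)/5 = -(B² + 2*B)/5 = -2*B/5 - B²/5)
o(-177) - 1*26775 = -⅕*(-177)*(2 - 177) - 1*26775 = -⅕*(-177)*(-175) - 26775 = -6195 - 26775 = -32970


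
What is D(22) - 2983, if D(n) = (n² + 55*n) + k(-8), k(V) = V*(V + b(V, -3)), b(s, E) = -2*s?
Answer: -1353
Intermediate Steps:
k(V) = -V² (k(V) = V*(V - 2*V) = V*(-V) = -V²)
D(n) = -64 + n² + 55*n (D(n) = (n² + 55*n) - 1*(-8)² = (n² + 55*n) - 1*64 = (n² + 55*n) - 64 = -64 + n² + 55*n)
D(22) - 2983 = (-64 + 22² + 55*22) - 2983 = (-64 + 484 + 1210) - 2983 = 1630 - 2983 = -1353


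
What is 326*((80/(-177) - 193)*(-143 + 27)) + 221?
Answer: 1294896773/177 ≈ 7.3158e+6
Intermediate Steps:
326*((80/(-177) - 193)*(-143 + 27)) + 221 = 326*((80*(-1/177) - 193)*(-116)) + 221 = 326*((-80/177 - 193)*(-116)) + 221 = 326*(-34241/177*(-116)) + 221 = 326*(3971956/177) + 221 = 1294857656/177 + 221 = 1294896773/177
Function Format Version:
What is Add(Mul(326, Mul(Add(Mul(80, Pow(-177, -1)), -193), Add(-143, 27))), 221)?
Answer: Rational(1294896773, 177) ≈ 7.3158e+6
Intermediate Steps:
Add(Mul(326, Mul(Add(Mul(80, Pow(-177, -1)), -193), Add(-143, 27))), 221) = Add(Mul(326, Mul(Add(Mul(80, Rational(-1, 177)), -193), -116)), 221) = Add(Mul(326, Mul(Add(Rational(-80, 177), -193), -116)), 221) = Add(Mul(326, Mul(Rational(-34241, 177), -116)), 221) = Add(Mul(326, Rational(3971956, 177)), 221) = Add(Rational(1294857656, 177), 221) = Rational(1294896773, 177)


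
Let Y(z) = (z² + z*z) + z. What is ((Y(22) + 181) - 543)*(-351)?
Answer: -220428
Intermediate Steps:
Y(z) = z + 2*z² (Y(z) = (z² + z²) + z = 2*z² + z = z + 2*z²)
((Y(22) + 181) - 543)*(-351) = ((22*(1 + 2*22) + 181) - 543)*(-351) = ((22*(1 + 44) + 181) - 543)*(-351) = ((22*45 + 181) - 543)*(-351) = ((990 + 181) - 543)*(-351) = (1171 - 543)*(-351) = 628*(-351) = -220428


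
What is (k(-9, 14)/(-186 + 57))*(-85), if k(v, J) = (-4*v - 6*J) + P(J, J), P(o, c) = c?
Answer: -2890/129 ≈ -22.403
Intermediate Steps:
k(v, J) = -5*J - 4*v (k(v, J) = (-4*v - 6*J) + J = (-6*J - 4*v) + J = -5*J - 4*v)
(k(-9, 14)/(-186 + 57))*(-85) = ((-5*14 - 4*(-9))/(-186 + 57))*(-85) = ((-70 + 36)/(-129))*(-85) = -1/129*(-34)*(-85) = (34/129)*(-85) = -2890/129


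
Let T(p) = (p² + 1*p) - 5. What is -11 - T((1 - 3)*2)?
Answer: -18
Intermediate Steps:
T(p) = -5 + p + p² (T(p) = (p² + p) - 5 = (p + p²) - 5 = -5 + p + p²)
-11 - T((1 - 3)*2) = -11 - (-5 + (1 - 3)*2 + ((1 - 3)*2)²) = -11 - (-5 - 2*2 + (-2*2)²) = -11 - (-5 - 4 + (-4)²) = -11 - (-5 - 4 + 16) = -11 - 1*7 = -11 - 7 = -18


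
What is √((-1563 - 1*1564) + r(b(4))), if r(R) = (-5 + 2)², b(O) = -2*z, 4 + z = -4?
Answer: I*√3118 ≈ 55.839*I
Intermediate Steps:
z = -8 (z = -4 - 4 = -8)
b(O) = 16 (b(O) = -2*(-8) = 16)
r(R) = 9 (r(R) = (-3)² = 9)
√((-1563 - 1*1564) + r(b(4))) = √((-1563 - 1*1564) + 9) = √((-1563 - 1564) + 9) = √(-3127 + 9) = √(-3118) = I*√3118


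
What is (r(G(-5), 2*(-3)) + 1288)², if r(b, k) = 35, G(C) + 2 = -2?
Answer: 1750329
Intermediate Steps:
G(C) = -4 (G(C) = -2 - 2 = -4)
(r(G(-5), 2*(-3)) + 1288)² = (35 + 1288)² = 1323² = 1750329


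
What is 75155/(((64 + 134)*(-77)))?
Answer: -75155/15246 ≈ -4.9295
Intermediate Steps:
75155/(((64 + 134)*(-77))) = 75155/((198*(-77))) = 75155/(-15246) = 75155*(-1/15246) = -75155/15246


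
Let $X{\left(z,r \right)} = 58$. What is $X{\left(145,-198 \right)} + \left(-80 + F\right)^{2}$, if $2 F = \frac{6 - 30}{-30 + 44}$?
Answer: $\frac{323198}{49} \approx 6595.9$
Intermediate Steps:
$F = - \frac{6}{7}$ ($F = \frac{\left(6 - 30\right) \frac{1}{-30 + 44}}{2} = \frac{\left(-24\right) \frac{1}{14}}{2} = \frac{1}{2} \left(- \frac{12}{7}\right) = - \frac{6}{7} \approx -0.85714$)
$X{\left(145,-198 \right)} + \left(-80 + F\right)^{2} = 58 + \left(-80 - \frac{6}{7}\right)^{2} = 58 + \left(- \frac{566}{7}\right)^{2} = 58 + \frac{320356}{49} = \frac{323198}{49}$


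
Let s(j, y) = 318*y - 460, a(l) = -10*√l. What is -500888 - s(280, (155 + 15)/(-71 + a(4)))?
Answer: -45484888/91 ≈ -4.9983e+5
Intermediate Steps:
s(j, y) = -460 + 318*y
-500888 - s(280, (155 + 15)/(-71 + a(4))) = -500888 - (-460 + 318*((155 + 15)/(-71 - 10*√4))) = -500888 - (-460 + 318*(170/(-71 - 10*2))) = -500888 - (-460 + 318*(170/(-71 - 20))) = -500888 - (-460 + 318*(170/(-91))) = -500888 - (-460 + 318*(170*(-1/91))) = -500888 - (-460 + 318*(-170/91)) = -500888 - (-460 - 54060/91) = -500888 - 1*(-95920/91) = -500888 + 95920/91 = -45484888/91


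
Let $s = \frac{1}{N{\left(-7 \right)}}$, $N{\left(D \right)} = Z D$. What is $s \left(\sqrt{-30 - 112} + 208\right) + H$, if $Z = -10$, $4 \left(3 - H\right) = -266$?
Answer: $\frac{5073}{70} + \frac{i \sqrt{142}}{70} \approx 72.471 + 0.17023 i$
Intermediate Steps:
$H = \frac{139}{2}$ ($H = 3 - - \frac{133}{2} = 3 + \frac{133}{2} = \frac{139}{2} \approx 69.5$)
$N{\left(D \right)} = - 10 D$
$s = \frac{1}{70}$ ($s = \frac{1}{\left(-10\right) \left(-7\right)} = \frac{1}{70} \approx 0.014286$)
$s \left(\sqrt{-30 - 112} + 208\right) + H = \frac{\sqrt{-30 - 112} + 208}{70} + \frac{139}{2} = \frac{\sqrt{-142} + 208}{70} + \frac{139}{2} = \frac{i \sqrt{142} + 208}{70} + \frac{139}{2} = \frac{208 + i \sqrt{142}}{70} + \frac{139}{2} = \left(\frac{104}{35} + \frac{i \sqrt{142}}{70}\right) + \frac{139}{2} = \frac{5073}{70} + \frac{i \sqrt{142}}{70}$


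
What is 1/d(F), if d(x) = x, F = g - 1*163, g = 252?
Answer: 1/89 ≈ 0.011236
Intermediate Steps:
F = 89 (F = 252 - 1*163 = 252 - 163 = 89)
1/d(F) = 1/89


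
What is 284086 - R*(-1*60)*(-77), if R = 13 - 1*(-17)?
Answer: 145486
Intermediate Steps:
R = 30 (R = 13 + 17 = 30)
284086 - R*(-1*60)*(-77) = 284086 - 30*(-1*60)*(-77) = 284086 - 30*(-60)*(-77) = 284086 - (-1800)*(-77) = 284086 - 1*138600 = 284086 - 138600 = 145486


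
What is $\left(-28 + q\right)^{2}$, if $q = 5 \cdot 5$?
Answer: $9$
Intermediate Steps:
$q = 25$
$\left(-28 + q\right)^{2} = \left(-28 + 25\right)^{2} = \left(-3\right)^{2} = 9$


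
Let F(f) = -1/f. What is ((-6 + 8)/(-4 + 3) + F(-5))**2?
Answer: 81/25 ≈ 3.2400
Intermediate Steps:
((-6 + 8)/(-4 + 3) + F(-5))**2 = ((-6 + 8)/(-4 + 3) - 1/(-5))**2 = (2/(-1) - 1*(-1/5))**2 = (2*(-1) + 1/5)**2 = (-2 + 1/5)**2 = (-9/5)**2 = 81/25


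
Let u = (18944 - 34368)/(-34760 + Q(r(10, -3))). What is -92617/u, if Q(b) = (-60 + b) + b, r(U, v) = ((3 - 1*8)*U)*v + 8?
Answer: -399457121/1928 ≈ -2.0719e+5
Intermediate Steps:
r(U, v) = 8 - 5*U*v (r(U, v) = ((3 - 8)*U)*v + 8 = (-5*U)*v + 8 = -5*U*v + 8 = 8 - 5*U*v)
Q(b) = -60 + 2*b
u = 1928/4313 (u = (18944 - 34368)/(-34760 + (-60 + 2*(8 - 5*10*(-3)))) = -15424/(-34760 + (-60 + 2*(8 + 150))) = -15424/(-34760 + (-60 + 2*158)) = -15424/(-34760 + (-60 + 316)) = -15424/(-34760 + 256) = -15424/(-34504) = -15424*(-1/34504) = 1928/4313 ≈ 0.44702)
-92617/u = -92617/1928/4313 = -92617*4313/1928 = -399457121/1928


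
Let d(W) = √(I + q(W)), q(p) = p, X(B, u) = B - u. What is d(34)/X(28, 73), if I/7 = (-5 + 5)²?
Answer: -√34/45 ≈ -0.12958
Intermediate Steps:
I = 0 (I = 7*(-5 + 5)² = 7*0² = 7*0 = 0)
d(W) = √W (d(W) = √(0 + W) = √W)
d(34)/X(28, 73) = √34/(28 - 1*73) = √34/(28 - 73) = √34/(-45) = √34*(-1/45) = -√34/45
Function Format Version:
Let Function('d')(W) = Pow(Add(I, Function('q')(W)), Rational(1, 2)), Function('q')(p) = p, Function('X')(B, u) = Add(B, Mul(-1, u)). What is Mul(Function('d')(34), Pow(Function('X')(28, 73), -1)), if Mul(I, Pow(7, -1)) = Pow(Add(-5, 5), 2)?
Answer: Mul(Rational(-1, 45), Pow(34, Rational(1, 2))) ≈ -0.12958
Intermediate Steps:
I = 0 (I = Mul(7, Pow(Add(-5, 5), 2)) = Mul(7, Pow(0, 2)) = Mul(7, 0) = 0)
Function('d')(W) = Pow(W, Rational(1, 2)) (Function('d')(W) = Pow(Add(0, W), Rational(1, 2)) = Pow(W, Rational(1, 2)))
Mul(Function('d')(34), Pow(Function('X')(28, 73), -1)) = Mul(Pow(34, Rational(1, 2)), Pow(Add(28, Mul(-1, 73)), -1)) = Mul(Pow(34, Rational(1, 2)), Pow(Add(28, -73), -1)) = Mul(Pow(34, Rational(1, 2)), Pow(-45, -1)) = Mul(Pow(34, Rational(1, 2)), Rational(-1, 45)) = Mul(Rational(-1, 45), Pow(34, Rational(1, 2)))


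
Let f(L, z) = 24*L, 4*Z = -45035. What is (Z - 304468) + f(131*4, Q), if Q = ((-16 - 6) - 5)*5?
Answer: -1212603/4 ≈ -3.0315e+5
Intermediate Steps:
Z = -45035/4 (Z = (1/4)*(-45035) = -45035/4 ≈ -11259.)
Q = -135 (Q = (-22 - 5)*5 = -27*5 = -135)
(Z - 304468) + f(131*4, Q) = (-45035/4 - 304468) + 24*(131*4) = -1262907/4 + 24*524 = -1262907/4 + 12576 = -1212603/4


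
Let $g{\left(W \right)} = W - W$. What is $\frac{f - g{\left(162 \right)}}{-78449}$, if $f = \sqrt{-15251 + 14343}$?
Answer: $- \frac{2 i \sqrt{227}}{78449} \approx - 0.00038411 i$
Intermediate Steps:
$g{\left(W \right)} = 0$
$f = 2 i \sqrt{227}$ ($f = \sqrt{-908} = 2 i \sqrt{227} \approx 30.133 i$)
$\frac{f - g{\left(162 \right)}}{-78449} = \frac{2 i \sqrt{227} - 0}{-78449} = \left(2 i \sqrt{227} + 0\right) \left(- \frac{1}{78449}\right) = 2 i \sqrt{227} \left(- \frac{1}{78449}\right) = - \frac{2 i \sqrt{227}}{78449}$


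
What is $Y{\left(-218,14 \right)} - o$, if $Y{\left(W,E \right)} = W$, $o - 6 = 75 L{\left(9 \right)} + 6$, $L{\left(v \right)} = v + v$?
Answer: $-1580$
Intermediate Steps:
$L{\left(v \right)} = 2 v$
$o = 1362$ ($o = 6 + \left(75 \cdot 2 \cdot 9 + 6\right) = 6 + \left(75 \cdot 18 + 6\right) = 6 + \left(1350 + 6\right) = 6 + 1356 = 1362$)
$Y{\left(-218,14 \right)} - o = -218 - 1362 = -1580$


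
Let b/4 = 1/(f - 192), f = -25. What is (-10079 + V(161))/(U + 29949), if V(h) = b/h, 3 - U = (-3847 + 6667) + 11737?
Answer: -352130027/537855115 ≈ -0.65469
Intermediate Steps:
b = -4/217 (b = 4/(-25 - 192) = 4/(-217) = 4*(-1/217) = -4/217 ≈ -0.018433)
U = -14554 (U = 3 - ((-3847 + 6667) + 11737) = 3 - (2820 + 11737) = 3 - 1*14557 = 3 - 14557 = -14554)
V(h) = -4/(217*h)
(-10079 + V(161))/(U + 29949) = (-10079 - 4/217/161)/(-14554 + 29949) = (-10079 - 4/217*1/161)/15395 = (-10079 - 4/34937)*(1/15395) = -352130027/34937*1/15395 = -352130027/537855115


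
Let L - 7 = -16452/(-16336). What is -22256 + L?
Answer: -90860803/4084 ≈ -22248.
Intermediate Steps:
L = 32701/4084 (L = 7 - 16452/(-16336) = 7 - 16452*(-1/16336) = 7 + 4113/4084 = 32701/4084 ≈ 8.0071)
-22256 + L = -22256 + 32701/4084 = -90860803/4084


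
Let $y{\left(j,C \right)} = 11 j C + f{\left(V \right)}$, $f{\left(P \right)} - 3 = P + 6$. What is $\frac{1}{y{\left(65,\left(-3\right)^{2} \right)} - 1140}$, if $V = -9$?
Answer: $\frac{1}{5295} \approx 0.00018886$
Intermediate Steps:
$f{\left(P \right)} = 9 + P$ ($f{\left(P \right)} = 3 + \left(P + 6\right) = 3 + \left(6 + P\right) = 9 + P$)
$y{\left(j,C \right)} = 11 C j$ ($y{\left(j,C \right)} = 11 j C + \left(9 - 9\right) = 11 C j + 0 = 11 C j$)
$\frac{1}{y{\left(65,\left(-3\right)^{2} \right)} - 1140} = \frac{1}{11 \left(-3\right)^{2} \cdot 65 - 1140} = \frac{1}{11 \cdot 9 \cdot 65 - 1140} = \frac{1}{6435 - 1140} = \frac{1}{5295}$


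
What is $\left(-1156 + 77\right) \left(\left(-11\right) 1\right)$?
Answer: $11869$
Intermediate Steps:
$\left(-1156 + 77\right) \left(\left(-11\right) 1\right) = \left(-1079\right) \left(-11\right) = 11869$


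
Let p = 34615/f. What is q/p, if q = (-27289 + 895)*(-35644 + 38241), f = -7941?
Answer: 77759653734/4945 ≈ 1.5725e+7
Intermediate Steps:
p = -34615/7941 (p = 34615/(-7941) = 34615*(-1/7941) = -34615/7941 ≈ -4.3590)
q = -68545218 (q = -26394*2597 = -68545218)
q/p = -68545218/(-34615/7941) = -68545218*(-7941/34615) = 77759653734/4945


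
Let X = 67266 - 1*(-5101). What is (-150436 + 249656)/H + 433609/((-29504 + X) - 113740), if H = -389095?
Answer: -35149501959/5515577263 ≈ -6.3728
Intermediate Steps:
X = 72367 (X = 67266 + 5101 = 72367)
(-150436 + 249656)/H + 433609/((-29504 + X) - 113740) = (-150436 + 249656)/(-389095) + 433609/((-29504 + 72367) - 113740) = 99220*(-1/389095) + 433609/(42863 - 113740) = -19844/77819 + 433609/(-70877) = -19844/77819 + 433609*(-1/70877) = -19844/77819 - 433609/70877 = -35149501959/5515577263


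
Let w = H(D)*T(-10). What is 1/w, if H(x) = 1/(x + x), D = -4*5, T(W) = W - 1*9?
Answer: 40/19 ≈ 2.1053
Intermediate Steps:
T(W) = -9 + W (T(W) = W - 9 = -9 + W)
D = -20
H(x) = 1/(2*x)
w = 19/40 (w = ((½)/(-20))*(-9 - 10) = ((½)*(-1/20))*(-19) = -1/40*(-19) = 19/40 ≈ 0.47500)
1/w = 1/(19/40) = 40/19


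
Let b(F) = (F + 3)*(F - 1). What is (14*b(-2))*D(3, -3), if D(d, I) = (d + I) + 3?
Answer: -126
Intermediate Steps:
D(d, I) = 3 + I + d (D(d, I) = (I + d) + 3 = 3 + I + d)
b(F) = (-1 + F)*(3 + F) (b(F) = (3 + F)*(-1 + F) = (-1 + F)*(3 + F))
(14*b(-2))*D(3, -3) = (14*(-3 + (-2)² + 2*(-2)))*(3 - 3 + 3) = (14*(-3 + 4 - 4))*3 = (14*(-3))*3 = -42*3 = -126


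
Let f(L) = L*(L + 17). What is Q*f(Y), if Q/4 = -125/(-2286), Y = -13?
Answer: -13000/1143 ≈ -11.374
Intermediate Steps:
f(L) = L*(17 + L)
Q = 250/1143 (Q = 4*(-125/(-2286)) = 4*(-125*(-1/2286)) = 4*(125/2286) = 250/1143 ≈ 0.21872)
Q*f(Y) = 250*(-13*(17 - 13))/1143 = 250*(-13*4)/1143 = (250/1143)*(-52) = -13000/1143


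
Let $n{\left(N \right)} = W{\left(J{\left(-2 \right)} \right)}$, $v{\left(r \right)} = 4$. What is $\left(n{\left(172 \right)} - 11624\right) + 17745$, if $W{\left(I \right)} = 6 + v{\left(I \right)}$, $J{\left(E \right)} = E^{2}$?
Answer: $6131$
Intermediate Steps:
$W{\left(I \right)} = 10$ ($W{\left(I \right)} = 6 + 4 = 10$)
$n{\left(N \right)} = 10$
$\left(n{\left(172 \right)} - 11624\right) + 17745 = \left(10 - 11624\right) + 17745 = -11614 + 17745 = 6131$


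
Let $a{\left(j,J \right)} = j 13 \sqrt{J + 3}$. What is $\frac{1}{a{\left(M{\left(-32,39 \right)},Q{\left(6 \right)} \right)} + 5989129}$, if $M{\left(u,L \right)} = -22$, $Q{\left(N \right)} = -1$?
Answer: $\frac{5989129}{35869666015049} + \frac{286 \sqrt{2}}{35869666015049} \approx 1.6698 \cdot 10^{-7}$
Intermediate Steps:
$a{\left(j,J \right)} = 13 j \sqrt{3 + J}$
$\frac{1}{a{\left(M{\left(-32,39 \right)},Q{\left(6 \right)} \right)} + 5989129} = \frac{1}{13 \left(-22\right) \sqrt{3 - 1} + 5989129} = \frac{1}{13 \left(-22\right) \sqrt{2} + 5989129} = \frac{1}{- 286 \sqrt{2} + 5989129} = \frac{1}{5989129 - 286 \sqrt{2}}$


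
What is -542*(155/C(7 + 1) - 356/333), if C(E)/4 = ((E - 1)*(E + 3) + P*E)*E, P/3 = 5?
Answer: 594197039/1049616 ≈ 566.11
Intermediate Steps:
P = 15 (P = 3*5 = 15)
C(E) = 4*E*(15*E + (-1 + E)*(3 + E)) (C(E) = 4*(((E - 1)*(E + 3) + 15*E)*E) = 4*(((-1 + E)*(3 + E) + 15*E)*E) = 4*((15*E + (-1 + E)*(3 + E))*E) = 4*(E*(15*E + (-1 + E)*(3 + E))) = 4*E*(15*E + (-1 + E)*(3 + E)))
-542*(155/C(7 + 1) - 356/333) = -542*(155/((4*(7 + 1)*(-3 + (7 + 1)² + 17*(7 + 1)))) - 356/333) = -542*(155/((4*8*(-3 + 8² + 17*8))) - 356*1/333) = -542*(155/((4*8*(-3 + 64 + 136))) - 356/333) = -542*(155/((4*8*197)) - 356/333) = -542*(155/6304 - 356/333) = -542*(-2192609/2099232) = 594197039/1049616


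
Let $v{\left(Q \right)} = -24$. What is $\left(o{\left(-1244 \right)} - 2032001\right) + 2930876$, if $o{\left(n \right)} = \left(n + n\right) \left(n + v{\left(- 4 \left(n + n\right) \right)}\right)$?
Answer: $4053659$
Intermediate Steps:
$o{\left(n \right)} = 2 n \left(-24 + n\right)$ ($o{\left(n \right)} = \left(n + n\right) \left(n - 24\right) = 2 n \left(-24 + n\right)$)
$\left(o{\left(-1244 \right)} - 2032001\right) + 2930876 = \left(2 \left(-1244\right) \left(-24 - 1244\right) - 2032001\right) + 2930876 = \left(2 \left(-1244\right) \left(-1268\right) - 2032001\right) + 2930876 = \left(3154784 - 2032001\right) + 2930876 = 1122783 + 2930876 = 4053659$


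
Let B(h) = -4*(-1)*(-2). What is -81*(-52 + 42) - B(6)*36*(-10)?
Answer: -2070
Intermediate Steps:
B(h) = -8 (B(h) = 4*(-2) = -8)
-81*(-52 + 42) - B(6)*36*(-10) = -81*(-52 + 42) - (-8*36)*(-10) = -81*(-10) - (-288)*(-10) = 810 - 1*2880 = 810 - 2880 = -2070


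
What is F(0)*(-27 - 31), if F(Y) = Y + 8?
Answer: -464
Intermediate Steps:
F(Y) = 8 + Y
F(0)*(-27 - 31) = (8 + 0)*(-27 - 31) = 8*(-58) = -464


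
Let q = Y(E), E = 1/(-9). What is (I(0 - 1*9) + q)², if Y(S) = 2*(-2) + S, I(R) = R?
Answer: 13924/81 ≈ 171.90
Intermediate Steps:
E = -⅑ ≈ -0.11111
Y(S) = -4 + S
q = -37/9 (q = -4 - ⅑ = -37/9 ≈ -4.1111)
(I(0 - 1*9) + q)² = ((0 - 1*9) - 37/9)² = ((0 - 9) - 37/9)² = (-9 - 37/9)² = (-118/9)² = 13924/81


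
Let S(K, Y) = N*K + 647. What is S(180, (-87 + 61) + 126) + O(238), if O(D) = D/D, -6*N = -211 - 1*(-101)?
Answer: 3948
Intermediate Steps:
N = 55/3 (N = -(-211 - 1*(-101))/6 = -(-211 + 101)/6 = -1/6*(-110) = 55/3 ≈ 18.333)
S(K, Y) = 647 + 55*K/3 (S(K, Y) = 55*K/3 + 647 = 647 + 55*K/3)
O(D) = 1
S(180, (-87 + 61) + 126) + O(238) = (647 + (55/3)*180) + 1 = (647 + 3300) + 1 = 3947 + 1 = 3948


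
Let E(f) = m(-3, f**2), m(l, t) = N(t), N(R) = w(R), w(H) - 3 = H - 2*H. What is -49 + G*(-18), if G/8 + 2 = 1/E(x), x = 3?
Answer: 263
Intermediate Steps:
w(H) = 3 - H (w(H) = 3 + (H - 2*H) = 3 - H)
N(R) = 3 - R
m(l, t) = 3 - t
E(f) = 3 - f**2
G = -52/3 (G = -16 + 8/(3 - 1*3**2) = -16 + 8/(3 - 1*9) = -16 + 8/(3 - 9) = -16 + 8/(-6) = -16 + 8*(-1/6) = -16 - 4/3 = -52/3 ≈ -17.333)
-49 + G*(-18) = -49 - 52/3*(-18) = -49 + 312 = 263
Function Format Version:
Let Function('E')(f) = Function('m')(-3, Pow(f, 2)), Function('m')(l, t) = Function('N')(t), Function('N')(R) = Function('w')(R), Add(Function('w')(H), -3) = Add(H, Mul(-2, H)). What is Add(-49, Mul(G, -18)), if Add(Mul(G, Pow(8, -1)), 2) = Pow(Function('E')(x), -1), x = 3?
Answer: 263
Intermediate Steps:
Function('w')(H) = Add(3, Mul(-1, H)) (Function('w')(H) = Add(3, Add(H, Mul(-2, H))) = Add(3, Mul(-1, H)))
Function('N')(R) = Add(3, Mul(-1, R))
Function('m')(l, t) = Add(3, Mul(-1, t))
Function('E')(f) = Add(3, Mul(-1, Pow(f, 2)))
G = Rational(-52, 3) (G = Add(-16, Mul(8, Pow(Add(3, Mul(-1, Pow(3, 2))), -1))) = Add(-16, Mul(8, Pow(Add(3, Mul(-1, 9)), -1))) = Add(-16, Mul(8, Pow(Add(3, -9), -1))) = Add(-16, Mul(8, Pow(-6, -1))) = Add(-16, Mul(8, Rational(-1, 6))) = Add(-16, Rational(-4, 3)) = Rational(-52, 3) ≈ -17.333)
Add(-49, Mul(G, -18)) = Add(-49, Mul(Rational(-52, 3), -18)) = Add(-49, 312) = 263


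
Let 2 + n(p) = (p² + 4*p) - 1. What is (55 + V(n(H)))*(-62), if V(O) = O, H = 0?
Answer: -3224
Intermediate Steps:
n(p) = -3 + p² + 4*p (n(p) = -2 + ((p² + 4*p) - 1) = -2 + (-1 + p² + 4*p) = -3 + p² + 4*p)
(55 + V(n(H)))*(-62) = (55 + (-3 + 0² + 4*0))*(-62) = (55 + (-3 + 0 + 0))*(-62) = (55 - 3)*(-62) = 52*(-62) = -3224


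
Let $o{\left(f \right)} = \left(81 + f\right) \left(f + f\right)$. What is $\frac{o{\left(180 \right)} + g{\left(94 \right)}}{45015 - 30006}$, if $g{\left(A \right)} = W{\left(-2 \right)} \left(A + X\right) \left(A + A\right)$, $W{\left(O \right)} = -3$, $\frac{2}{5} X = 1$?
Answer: $\frac{13178}{5003} \approx 2.634$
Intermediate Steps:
$X = \frac{5}{2}$ ($X = \frac{5}{2} \cdot 1 = \frac{5}{2} \approx 2.5$)
$o{\left(f \right)} = 2 f \left(81 + f\right)$ ($o{\left(f \right)} = \left(81 + f\right) 2 f = 2 f \left(81 + f\right)$)
$g{\left(A \right)} = - 6 A \left(\frac{5}{2} + A\right)$ ($g{\left(A \right)} = - 3 \left(A + \frac{5}{2}\right) \left(A + A\right) = - 3 \left(\frac{5}{2} + A\right) 2 A = - 3 \cdot 2 A \left(\frac{5}{2} + A\right) = - 6 A \left(\frac{5}{2} + A\right)$)
$\frac{o{\left(180 \right)} + g{\left(94 \right)}}{45015 - 30006} = \frac{2 \cdot 180 \left(81 + 180\right) - 282 \left(5 + 2 \cdot 94\right)}{45015 - 30006} = \frac{2 \cdot 180 \cdot 261 - 282 \left(5 + 188\right)}{15009} = \left(93960 - 282 \cdot 193\right) \frac{1}{15009} = \left(93960 - 54426\right) \frac{1}{15009} = 39534 \cdot \frac{1}{15009} = \frac{13178}{5003}$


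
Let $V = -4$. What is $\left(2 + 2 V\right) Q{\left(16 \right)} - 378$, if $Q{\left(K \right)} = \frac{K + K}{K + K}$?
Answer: $-384$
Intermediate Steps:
$Q{\left(K \right)} = 1$ ($Q{\left(K \right)} = \frac{2 K}{2 K} = \frac{1}{2 K} 2 K = 1$)
$\left(2 + 2 V\right) Q{\left(16 \right)} - 378 = \left(2 + 2 \left(-4\right)\right) 1 - 378 = \left(2 - 8\right) 1 - 378 = \left(-6\right) 1 - 378 = -6 - 378 = -384$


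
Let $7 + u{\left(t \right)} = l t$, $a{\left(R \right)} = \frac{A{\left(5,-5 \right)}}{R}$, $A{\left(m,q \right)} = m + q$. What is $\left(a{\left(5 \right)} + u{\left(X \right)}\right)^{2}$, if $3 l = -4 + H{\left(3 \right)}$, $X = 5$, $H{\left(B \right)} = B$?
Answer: $\frac{676}{9} \approx 75.111$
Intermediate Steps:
$a{\left(R \right)} = 0$ ($a{\left(R \right)} = \frac{5 - 5}{R} = \frac{0}{R} = 0$)
$l = - \frac{1}{3}$ ($l = \frac{-4 + 3}{3} = \frac{1}{3} \left(-1\right) = - \frac{1}{3} \approx -0.33333$)
$u{\left(t \right)} = -7 - \frac{t}{3}$
$\left(a{\left(5 \right)} + u{\left(X \right)}\right)^{2} = \left(0 - \frac{26}{3}\right)^{2} = \left(- \frac{26}{3}\right)^{2} = \frac{676}{9}$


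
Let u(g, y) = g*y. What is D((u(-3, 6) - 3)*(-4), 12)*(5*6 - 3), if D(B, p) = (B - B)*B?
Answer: 0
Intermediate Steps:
D(B, p) = 0 (D(B, p) = 0*B = 0)
D((u(-3, 6) - 3)*(-4), 12)*(5*6 - 3) = 0*(5*6 - 3) = 0*(30 - 3) = 0*27 = 0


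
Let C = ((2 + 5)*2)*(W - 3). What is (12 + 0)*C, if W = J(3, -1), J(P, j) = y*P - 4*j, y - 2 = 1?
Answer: 1680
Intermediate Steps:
y = 3 (y = 2 + 1 = 3)
J(P, j) = -4*j + 3*P (J(P, j) = 3*P - 4*j = -4*j + 3*P)
W = 13 (W = -4*(-1) + 3*3 = 4 + 9 = 13)
C = 140 (C = ((2 + 5)*2)*(13 - 3) = (7*2)*10 = 14*10 = 140)
(12 + 0)*C = (12 + 0)*140 = 12*140 = 1680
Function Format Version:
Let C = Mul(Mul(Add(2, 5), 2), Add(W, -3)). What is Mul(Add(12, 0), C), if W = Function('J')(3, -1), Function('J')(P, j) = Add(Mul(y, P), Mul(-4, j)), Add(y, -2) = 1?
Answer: 1680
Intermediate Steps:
y = 3 (y = Add(2, 1) = 3)
Function('J')(P, j) = Add(Mul(-4, j), Mul(3, P)) (Function('J')(P, j) = Add(Mul(3, P), Mul(-4, j)) = Add(Mul(-4, j), Mul(3, P)))
W = 13 (W = Add(Mul(-4, -1), Mul(3, 3)) = Add(4, 9) = 13)
C = 140 (C = Mul(Mul(Add(2, 5), 2), Add(13, -3)) = Mul(Mul(7, 2), 10) = Mul(14, 10) = 140)
Mul(Add(12, 0), C) = Mul(Add(12, 0), 140) = Mul(12, 140) = 1680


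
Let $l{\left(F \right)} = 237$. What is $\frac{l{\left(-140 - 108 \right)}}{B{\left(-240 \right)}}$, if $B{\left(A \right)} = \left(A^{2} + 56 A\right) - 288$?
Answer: $\frac{79}{14624} \approx 0.0054021$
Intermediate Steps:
$B{\left(A \right)} = -288 + A^{2} + 56 A$
$\frac{l{\left(-140 - 108 \right)}}{B{\left(-240 \right)}} = \frac{237}{-288 + \left(-240\right)^{2} + 56 \left(-240\right)} = \frac{237}{-288 + 57600 - 13440} = \frac{237}{43872} = 237 \cdot \frac{1}{43872} = \frac{79}{14624}$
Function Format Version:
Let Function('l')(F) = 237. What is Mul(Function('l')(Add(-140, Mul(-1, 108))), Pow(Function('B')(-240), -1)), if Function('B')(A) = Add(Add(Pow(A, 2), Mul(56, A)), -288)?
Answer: Rational(79, 14624) ≈ 0.0054021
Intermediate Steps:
Function('B')(A) = Add(-288, Pow(A, 2), Mul(56, A))
Mul(Function('l')(Add(-140, Mul(-1, 108))), Pow(Function('B')(-240), -1)) = Mul(237, Pow(Add(-288, Pow(-240, 2), Mul(56, -240)), -1)) = Mul(237, Pow(Add(-288, 57600, -13440), -1)) = Mul(237, Pow(43872, -1)) = Mul(237, Rational(1, 43872)) = Rational(79, 14624)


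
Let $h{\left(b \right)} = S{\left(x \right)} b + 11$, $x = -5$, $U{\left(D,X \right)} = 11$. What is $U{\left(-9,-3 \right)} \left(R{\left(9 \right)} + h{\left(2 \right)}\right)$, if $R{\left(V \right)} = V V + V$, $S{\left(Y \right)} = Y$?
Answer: $1001$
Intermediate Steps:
$R{\left(V \right)} = V + V^{2}$ ($R{\left(V \right)} = V^{2} + V = V + V^{2}$)
$h{\left(b \right)} = 11 - 5 b$ ($h{\left(b \right)} = - 5 b + 11 = 11 - 5 b$)
$U{\left(-9,-3 \right)} \left(R{\left(9 \right)} + h{\left(2 \right)}\right) = 11 \left(9 \left(1 + 9\right) + \left(11 - 10\right)\right) = 11 \left(9 \cdot 10 + \left(11 - 10\right)\right) = 11 \left(90 + 1\right) = 11 \cdot 91 = 1001$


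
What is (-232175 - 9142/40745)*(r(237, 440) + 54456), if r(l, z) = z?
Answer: -519315035565232/40745 ≈ -1.2745e+10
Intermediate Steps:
(-232175 - 9142/40745)*(r(237, 440) + 54456) = (-232175 - 9142/40745)*(440 + 54456) = (-232175 - 9142*1/40745)*54896 = (-232175 - 9142/40745)*54896 = -9459979517/40745*54896 = -519315035565232/40745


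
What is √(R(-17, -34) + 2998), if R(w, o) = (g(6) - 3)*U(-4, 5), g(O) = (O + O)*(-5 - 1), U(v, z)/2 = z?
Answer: 2*√562 ≈ 47.413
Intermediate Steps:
U(v, z) = 2*z
g(O) = -12*O (g(O) = (2*O)*(-6) = -12*O)
R(w, o) = -750 (R(w, o) = (-12*6 - 3)*(2*5) = (-72 - 3)*10 = -75*10 = -750)
√(R(-17, -34) + 2998) = √(-750 + 2998) = √2248 = 2*√562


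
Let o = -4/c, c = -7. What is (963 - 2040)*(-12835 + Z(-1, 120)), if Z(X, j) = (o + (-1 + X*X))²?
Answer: 677324223/49 ≈ 1.3823e+7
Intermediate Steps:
o = 4/7 (o = -4/(-7) = -4*(-⅐) = 4/7 ≈ 0.57143)
Z(X, j) = (-3/7 + X²)² (Z(X, j) = (4/7 + (-1 + X*X))² = (4/7 + (-1 + X²))² = (-3/7 + X²)²)
(963 - 2040)*(-12835 + Z(-1, 120)) = (963 - 2040)*(-12835 + (-3 + 7*(-1)²)²/49) = -1077*(-12835 + (-3 + 7*1)²/49) = -1077*(-12835 + (-3 + 7)²/49) = -1077*(-12835 + (1/49)*4²) = -1077*(-12835 + (1/49)*16) = -1077*(-12835 + 16/49) = -1077*(-628899/49) = 677324223/49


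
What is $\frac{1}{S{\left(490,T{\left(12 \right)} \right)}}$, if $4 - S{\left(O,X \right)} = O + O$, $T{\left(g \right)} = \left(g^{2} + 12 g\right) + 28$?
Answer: $- \frac{1}{976} \approx -0.0010246$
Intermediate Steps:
$T{\left(g \right)} = 28 + g^{2} + 12 g$
$S{\left(O,X \right)} = 4 - 2 O$ ($S{\left(O,X \right)} = 4 - \left(O + O\right) = 4 - 2 O$)
$\frac{1}{S{\left(490,T{\left(12 \right)} \right)}} = \frac{1}{4 - 980} = \frac{1}{-976} = - \frac{1}{976}$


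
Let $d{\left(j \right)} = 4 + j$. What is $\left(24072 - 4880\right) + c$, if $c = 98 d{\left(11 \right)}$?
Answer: $20662$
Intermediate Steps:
$c = 1470$ ($c = 98 \left(4 + 11\right) = 98 \cdot 15 = 1470$)
$\left(24072 - 4880\right) + c = \left(24072 - 4880\right) + 1470 = 19192 + 1470 = 20662$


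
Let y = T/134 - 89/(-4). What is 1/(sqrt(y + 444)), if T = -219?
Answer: 2*sqrt(8342639)/124517 ≈ 0.046393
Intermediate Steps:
y = 5525/268 (y = -219/134 - 89/(-4) = -219*1/134 - 89*(-1/4) = -219/134 + 89/4 = 5525/268 ≈ 20.616)
1/(sqrt(y + 444)) = 1/(sqrt(5525/268 + 444)) = 1/(sqrt(124517/268)) = 1/(sqrt(8342639)/134) = 2*sqrt(8342639)/124517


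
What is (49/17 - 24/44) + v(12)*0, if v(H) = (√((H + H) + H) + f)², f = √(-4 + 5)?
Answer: 437/187 ≈ 2.3369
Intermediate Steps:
f = 1 (f = √1 = 1)
v(H) = (1 + √3*√H)² (v(H) = (√((H + H) + H) + 1)² = (√(2*H + H) + 1)² = (√(3*H) + 1)² = (√3*√H + 1)² = (1 + √3*√H)²)
(49/17 - 24/44) + v(12)*0 = (49/17 - 24/44) + (1 + √3*√12)²*0 = (49*(1/17) - 24*1/44) + (1 + √3*(2*√3))²*0 = (49/17 - 6/11) + (1 + 6)²*0 = 437/187 + 7²*0 = 437/187 + 49*0 = 437/187 + 0 = 437/187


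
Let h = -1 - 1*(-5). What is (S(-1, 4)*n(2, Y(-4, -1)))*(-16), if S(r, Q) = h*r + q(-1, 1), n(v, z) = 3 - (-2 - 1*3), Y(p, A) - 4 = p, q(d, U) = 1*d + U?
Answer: 512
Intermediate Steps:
h = 4 (h = -1 + 5 = 4)
q(d, U) = U + d (q(d, U) = d + U = U + d)
Y(p, A) = 4 + p
n(v, z) = 8 (n(v, z) = 3 - (-2 - 3) = 3 - 1*(-5) = 3 + 5 = 8)
S(r, Q) = 4*r (S(r, Q) = 4*r + (1 - 1) = 4*r + 0 = 4*r)
(S(-1, 4)*n(2, Y(-4, -1)))*(-16) = ((4*(-1))*8)*(-16) = -4*8*(-16) = -32*(-16) = 512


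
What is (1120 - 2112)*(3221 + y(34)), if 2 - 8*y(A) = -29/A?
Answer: -54324958/17 ≈ -3.1956e+6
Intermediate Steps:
y(A) = 1/4 + 29/(8*A) (y(A) = 1/4 - (-29)/(8*A) = 1/4 + 29/(8*A))
(1120 - 2112)*(3221 + y(34)) = (1120 - 2112)*(3221 + (1/8)*(29 + 2*34)/34) = -992*(3221 + (1/8)*(1/34)*(29 + 68)) = -992*(3221 + (1/8)*(1/34)*97) = -992*(3221 + 97/272) = -992*876209/272 = -54324958/17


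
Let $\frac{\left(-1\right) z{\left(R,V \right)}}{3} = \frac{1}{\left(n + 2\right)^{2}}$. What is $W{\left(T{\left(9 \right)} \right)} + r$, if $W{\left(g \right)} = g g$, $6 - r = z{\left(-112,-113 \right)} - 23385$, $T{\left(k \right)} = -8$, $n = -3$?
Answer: $23458$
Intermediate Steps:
$z{\left(R,V \right)} = -3$ ($z{\left(R,V \right)} = - \frac{3}{\left(-3 + 2\right)^{2}} = - \frac{3}{\left(-1\right)^{2}} = - \frac{3}{1} = \left(-3\right) 1 = -3$)
$r = 23394$ ($r = 6 - \left(-3 - 23385\right) = 6 - -23388 = 6 + 23388 = 23394$)
$W{\left(g \right)} = g^{2}$
$W{\left(T{\left(9 \right)} \right)} + r = \left(-8\right)^{2} + 23394 = 64 + 23394 = 23458$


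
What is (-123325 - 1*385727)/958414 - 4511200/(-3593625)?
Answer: 49885104866/68883610215 ≈ 0.72419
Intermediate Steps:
(-123325 - 1*385727)/958414 - 4511200/(-3593625) = (-123325 - 385727)*(1/958414) - 4511200*(-1/3593625) = -509052*1/958414 + 180448/143745 = -254526/479207 + 180448/143745 = 49885104866/68883610215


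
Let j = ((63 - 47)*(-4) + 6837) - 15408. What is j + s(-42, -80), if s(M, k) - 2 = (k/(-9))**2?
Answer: -692873/81 ≈ -8554.0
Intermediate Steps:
s(M, k) = 2 + k**2/81 (s(M, k) = 2 + (k/(-9))**2 = 2 + (k*(-1/9))**2 = 2 + (-k/9)**2 = 2 + k**2/81)
j = -8635 (j = (16*(-4) + 6837) - 15408 = (-64 + 6837) - 15408 = 6773 - 15408 = -8635)
j + s(-42, -80) = -8635 + (2 + (1/81)*(-80)**2) = -8635 + (2 + (1/81)*6400) = -8635 + (2 + 6400/81) = -8635 + 6562/81 = -692873/81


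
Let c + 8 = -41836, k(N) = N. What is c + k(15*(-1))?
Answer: -41859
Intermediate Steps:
c = -41844 (c = -8 - 41836 = -41844)
c + k(15*(-1)) = -41844 + 15*(-1) = -41844 - 15 = -41859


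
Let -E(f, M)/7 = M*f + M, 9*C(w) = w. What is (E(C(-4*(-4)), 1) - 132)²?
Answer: 1857769/81 ≈ 22935.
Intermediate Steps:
C(w) = w/9
E(f, M) = -7*M - 7*M*f (E(f, M) = -7*(M*f + M) = -7*(M + M*f) = -7*M - 7*M*f)
(E(C(-4*(-4)), 1) - 132)² = (-7*1*(1 + (-4*(-4))/9) - 132)² = (-7*1*(1 + (⅑)*16) - 132)² = (-7*1*(1 + 16/9) - 132)² = (-7*1*25/9 - 132)² = (-175/9 - 132)² = (-1363/9)² = 1857769/81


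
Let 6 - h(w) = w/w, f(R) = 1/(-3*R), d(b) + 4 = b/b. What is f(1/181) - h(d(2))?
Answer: -196/3 ≈ -65.333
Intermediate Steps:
d(b) = -3 (d(b) = -4 + b/b = -4 + 1 = -3)
f(R) = -1/(3*R)
h(w) = 5 (h(w) = 6 - w/w = 6 - 1*1 = 6 - 1 = 5)
f(1/181) - h(d(2)) = -1/(3*(1/181)) - 1*5 = -1/(3*1/181) - 5 = -1/3*181 - 5 = -181/3 - 5 = -196/3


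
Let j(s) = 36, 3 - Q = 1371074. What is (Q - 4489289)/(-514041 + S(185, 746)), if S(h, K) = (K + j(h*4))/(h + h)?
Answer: 542083300/47548597 ≈ 11.401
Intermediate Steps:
Q = -1371071 (Q = 3 - 1*1371074 = 3 - 1371074 = -1371071)
S(h, K) = (36 + K)/(2*h) (S(h, K) = (K + 36)/(h + h) = (36 + K)/((2*h)) = (36 + K)*(1/(2*h)) = (36 + K)/(2*h))
(Q - 4489289)/(-514041 + S(185, 746)) = (-1371071 - 4489289)/(-514041 + (1/2)*(36 + 746)/185) = -5860360/(-514041 + (1/2)*(1/185)*782) = -5860360/(-514041 + 391/185) = -5860360/(-95097194/185) = -5860360*(-185/95097194) = 542083300/47548597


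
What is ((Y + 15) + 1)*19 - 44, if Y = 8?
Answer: 412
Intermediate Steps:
((Y + 15) + 1)*19 - 44 = ((8 + 15) + 1)*19 - 44 = (23 + 1)*19 - 44 = 24*19 - 44 = 456 - 44 = 412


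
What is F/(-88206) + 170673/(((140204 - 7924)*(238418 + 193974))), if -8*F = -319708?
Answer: -1142884906157561/2522551077257280 ≈ -0.45307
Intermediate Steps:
F = 79927/2 (F = -⅛*(-319708) = 79927/2 ≈ 39964.)
F/(-88206) + 170673/(((140204 - 7924)*(238418 + 193974))) = (79927/2)/(-88206) + 170673/(((140204 - 7924)*(238418 + 193974))) = (79927/2)*(-1/88206) + 170673/((132280*432392)) = -79927/176412 + 170673/57196813760 = -1142884906157561/2522551077257280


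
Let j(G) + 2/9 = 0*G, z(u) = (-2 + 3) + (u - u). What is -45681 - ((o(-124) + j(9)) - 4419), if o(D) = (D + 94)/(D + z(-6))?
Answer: -15225686/369 ≈ -41262.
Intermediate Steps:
z(u) = 1 (z(u) = 1 + 0 = 1)
j(G) = -2/9 (j(G) = -2/9 + 0*G = -2/9 + 0 = -2/9)
o(D) = (94 + D)/(1 + D) (o(D) = (D + 94)/(D + 1) = (94 + D)/(1 + D))
-45681 - ((o(-124) + j(9)) - 4419) = -45681 - (((94 - 124)/(1 - 124) - 2/9) - 4419) = -45681 - ((-30/(-123) - 2/9) - 4419) = -45681 - ((-1/123*(-30) - 2/9) - 4419) = -45681 - ((10/41 - 2/9) - 4419) = -45681 - (8/369 - 4419) = -45681 - 1*(-1630603/369) = -45681 + 1630603/369 = -15225686/369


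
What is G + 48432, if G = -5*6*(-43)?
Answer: 49722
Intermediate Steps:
G = 1290 (G = -30*(-43) = 1290)
G + 48432 = 1290 + 48432 = 49722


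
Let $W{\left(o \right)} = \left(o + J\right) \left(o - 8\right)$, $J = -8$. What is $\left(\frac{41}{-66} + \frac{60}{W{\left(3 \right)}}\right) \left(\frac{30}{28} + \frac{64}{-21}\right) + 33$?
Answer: $\frac{408659}{13860} \approx 29.485$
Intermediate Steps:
$W{\left(o \right)} = \left(-8 + o\right)^{2}$ ($W{\left(o \right)} = \left(o - 8\right) \left(o - 8\right) = \left(-8 + o\right) \left(-8 + o\right) = \left(-8 + o\right)^{2}$)
$\left(\frac{41}{-66} + \frac{60}{W{\left(3 \right)}}\right) \left(\frac{30}{28} + \frac{64}{-21}\right) + 33 = \left(\frac{41}{-66} + \frac{60}{64 + 3^{2} - 48}\right) \left(\frac{30}{28} + \frac{64}{-21}\right) + 33 = \left(41 \left(- \frac{1}{66}\right) + \frac{60}{64 + 9 - 48}\right) \left(30 \cdot \frac{1}{28} + 64 \left(- \frac{1}{21}\right)\right) + 33 = \left(- \frac{41}{66} + \frac{60}{25}\right) \left(\frac{15}{14} - \frac{64}{21}\right) + 33 = \left(- \frac{41}{66} + 60 \cdot \frac{1}{25}\right) \left(- \frac{83}{42}\right) + 33 = \left(- \frac{41}{66} + \frac{12}{5}\right) \left(- \frac{83}{42}\right) + 33 = \frac{587}{330} \left(- \frac{83}{42}\right) + 33 = - \frac{48721}{13860} + 33 = \frac{408659}{13860}$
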